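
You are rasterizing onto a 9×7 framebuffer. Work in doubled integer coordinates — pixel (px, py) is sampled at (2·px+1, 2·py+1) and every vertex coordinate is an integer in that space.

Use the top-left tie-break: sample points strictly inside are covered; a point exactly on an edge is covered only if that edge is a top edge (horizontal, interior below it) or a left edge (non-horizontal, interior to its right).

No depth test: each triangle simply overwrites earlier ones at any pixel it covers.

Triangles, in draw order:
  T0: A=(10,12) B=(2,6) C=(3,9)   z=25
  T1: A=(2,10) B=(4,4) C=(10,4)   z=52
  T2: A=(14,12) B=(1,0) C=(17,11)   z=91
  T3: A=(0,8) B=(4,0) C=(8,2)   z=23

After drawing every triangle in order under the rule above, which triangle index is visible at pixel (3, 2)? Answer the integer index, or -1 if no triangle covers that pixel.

T0:
  2·area = 18  (B↔C swapped to make it positive)
  edge (10, 12)→(3, 9): d=(-7,-3) top-left  bias=+0
  edge (3, 9)→(2, 6): d=(-1,-3) top-left  bias=+0
  edge (2, 6)→(10, 12): d=(8,6) right/bottom  bias=-1
    (0,1)@(1, 3): e=[36,0,-18] → ·  [on edge]
    (1,3)@(3, 7): e=[14,2,2] → █
    (2,3)@(5, 7): e=[20,8,-10] → ·
    (1,4)@(3, 9): e=[0,0,18] → █  [on edge]
    (2,4)@(5, 9): e=[6,6,6] → █
    (3,4)@(7, 9): e=[12,12,-6] → ·
    (1,5)@(3, 11): e=[-14,-2,34] → ·
    (2,5)@(5, 11): e=[-8,4,22] → ·
  covered (3 px):
    · · · · · · · · ·
    · · · · · · · · ·
    · · · · · · · · ·
    · █ · · · · · · ·
    · █ █ · · · · · ·
    · · · · · · · · ·
    · · · · · · · · ·
T1:
  2·area = 36
  edge (2, 10)→(4, 4): d=(2,-6) top-left  bias=+0
  edge (4, 4)→(10, 4): d=(6,0) top-left  bias=+0
  edge (10, 4)→(2, 10): d=(-8,6) right/bottom  bias=-1
    (2,0)@(5, 1): e=[0,-18,54] → ·  [on edge]
    (2,2)@(5, 5): e=[8,6,22] → █
    (3,2)@(7, 5): e=[20,6,10] → █
    (4,2)@(9, 5): e=[32,6,-2] → ·
    (1,3)@(3, 7): e=[0,18,18] → █  [on edge]
    (3,3)@(7, 7): e=[24,18,-6] → ·
    (1,4)@(3, 9): e=[4,30,2] → █
    (2,4)@(5, 9): e=[16,30,-10] → ·
    (1,5)@(3, 11): e=[8,42,-14] → ·
    (0,6)@(1, 13): e=[0,54,-18] → ·  [on edge]
  covered (5 px):
    · · · · · · · · ·
    · · · · · · · · ·
    · · █ █ · · · · ·
    · █ █ · · · · · ·
    · █ · · · · · · ·
    · · · · · · · · ·
    · · · · · · · · ·
T2:
  2·area = 49
  edge (14, 12)→(1, 0): d=(-13,-12) top-left  bias=+0
  edge (1, 0)→(17, 11): d=(16,11) right/bottom  bias=-1
  edge (17, 11)→(14, 12): d=(-3,1) right/bottom  bias=-1
    (2,1)@(5, 3): e=[9,4,36] → █
    (3,1)@(7, 3): e=[33,-18,34] → ·
    (2,2)@(5, 5): e=[-17,36,30] → ·
    (3,2)@(7, 5): e=[7,14,28] → █
    (4,2)@(9, 5): e=[31,-8,26] → ·
    (3,3)@(7, 7): e=[-19,46,22] → ·
    (4,3)@(9, 7): e=[5,24,20] → █
    (5,3)@(11, 7): e=[29,2,18] → █
    (6,3)@(13, 7): e=[53,-20,16] → ·
    (4,4)@(9, 9): e=[-21,56,14] → ·
    (5,4)@(11, 9): e=[3,34,12] → █
    (6,4)@(13, 9): e=[27,12,10] → █
    (8,5)@(17, 11): e=[49,0,0] → ·  [on edge]
    (5,6)@(11, 13): e=[-49,98,0] → ·  [on edge]
  covered (8 px):
    · · · · · · · · ·
    · · █ · · · · · ·
    · · · █ · · · · ·
    · · · · █ █ · · ·
    · · · · · █ █ · ·
    · · · · · · █ █ ·
    · · · · · · · · ·
T3:
  2·area = 40
  edge (0, 8)→(4, 0): d=(4,-8) top-left  bias=+0
  edge (4, 0)→(8, 2): d=(4,2) right/bottom  bias=-1
  edge (8, 2)→(0, 8): d=(-8,6) right/bottom  bias=-1
    (2,0)@(5, 1): e=[12,2,26] → █
    (3,0)@(7, 1): e=[28,-2,14] → ·
    (1,1)@(3, 3): e=[4,14,22] → █
    (3,1)@(7, 3): e=[36,6,-2] → ·
    (1,2)@(3, 5): e=[12,22,6] → █
    (2,2)@(5, 5): e=[28,18,-6] → ·
    (0,3)@(1, 7): e=[4,34,2] → █
    (1,3)@(3, 7): e=[20,30,-10] → ·
    (0,4)@(1, 9): e=[12,42,-14] → ·
  covered (5 px):
    · · █ · · · · · ·
    · █ █ · · · · · ·
    · █ · · · · · · ·
    █ · · · · · · · ·
    · · · · · · · · ·
    · · · · · · · · ·
    · · · · · · · · ·

Z-buffer (winner per pixel, '.' = empty):
  . . 3 . . . . . .
  . 3 3 . . . . . .
  . 3 1 2 . . . . .
  3 1 1 . 2 2 . . .
  . 1 0 . . 2 2 . .
  . . . . . . 2 2 .
  . . . . . . . . .

Answer: 2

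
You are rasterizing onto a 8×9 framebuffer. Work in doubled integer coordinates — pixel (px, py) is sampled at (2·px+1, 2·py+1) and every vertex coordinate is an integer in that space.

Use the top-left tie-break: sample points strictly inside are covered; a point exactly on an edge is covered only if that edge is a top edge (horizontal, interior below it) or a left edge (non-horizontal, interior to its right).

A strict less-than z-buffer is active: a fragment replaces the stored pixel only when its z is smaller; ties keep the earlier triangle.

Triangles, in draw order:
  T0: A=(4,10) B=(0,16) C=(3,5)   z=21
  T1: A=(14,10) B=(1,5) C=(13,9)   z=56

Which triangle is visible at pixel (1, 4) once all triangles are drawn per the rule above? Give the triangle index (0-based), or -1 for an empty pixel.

T0:
  2·area = 26
  edge (4, 10)→(0, 16): d=(-4,6) right/bottom  bias=-1
  edge (0, 16)→(3, 5): d=(3,-11) top-left  bias=+0
  edge (3, 5)→(4, 10): d=(1,5) right/bottom  bias=-1
    (1,2)@(3, 5): e=[26,0,0] → ·  [on edge]
    (1,3)@(3, 7): e=[18,6,2] → #
    (2,3)@(5, 7): e=[6,28,-8] → ·
    (1,4)@(3, 9): e=[10,12,4] → #
    (2,4)@(5, 9): e=[-2,34,-6] → ·
    (1,5)@(3, 11): e=[2,18,6] → #
    (2,5)@(5, 11): e=[-10,40,-4] → ·
    (0,6)@(1, 13): e=[6,2,18] → #
    (1,6)@(3, 13): e=[-6,24,8] → ·
    (0,7)@(1, 15): e=[-2,8,20] → ·
    (2,7)@(5, 15): e=[-26,52,0] → ·  [on edge]
  covered (4 px):
    · · · · · · · ·
    · · · · · · · ·
    · · · · · · · ·
    · # · · · · · ·
    · # · · · · · ·
    · # · · · · · ·
    # · · · · · · ·
    · · · · · · · ·
    · · · · · · · ·
T1:
  2·area = 8
  edge (14, 10)→(1, 5): d=(-13,-5) top-left  bias=+0
  edge (1, 5)→(13, 9): d=(12,4) right/bottom  bias=-1
  edge (13, 9)→(14, 10): d=(1,1) right/bottom  bias=-1
    (2,0)@(5, 1): e=[72,-64,0] → ·  [on edge]
    (3,1)@(7, 3): e=[56,-48,0] → ·  [on edge]
    (0,2)@(1, 5): e=[0,0,8] → ·  [on edge]
    (4,2)@(9, 5): e=[40,-32,0] → ·  [on edge]
    (3,3)@(7, 7): e=[4,0,4] → ·  [on edge]
    (5,3)@(11, 7): e=[24,-16,0] → ·  [on edge]
    (6,4)@(13, 9): e=[8,0,0] → ·  [on edge]
    (7,5)@(15, 11): e=[-8,16,0] → ·  [on edge]
  covered (0 px):
    · · · · · · · ·
    · · · · · · · ·
    · · · · · · · ·
    · · · · · · · ·
    · · · · · · · ·
    · · · · · · · ·
    · · · · · · · ·
    · · · · · · · ·
    · · · · · · · ·

Z-buffer (winner per pixel, '.' = empty):
  . . . . . . . .
  . . . . . . . .
  . . . . . . . .
  . 0 . . . . . .
  . 0 . . . . . .
  . 0 . . . . . .
  0 . . . . . . .
  . . . . . . . .
  . . . . . . . .

Final: 0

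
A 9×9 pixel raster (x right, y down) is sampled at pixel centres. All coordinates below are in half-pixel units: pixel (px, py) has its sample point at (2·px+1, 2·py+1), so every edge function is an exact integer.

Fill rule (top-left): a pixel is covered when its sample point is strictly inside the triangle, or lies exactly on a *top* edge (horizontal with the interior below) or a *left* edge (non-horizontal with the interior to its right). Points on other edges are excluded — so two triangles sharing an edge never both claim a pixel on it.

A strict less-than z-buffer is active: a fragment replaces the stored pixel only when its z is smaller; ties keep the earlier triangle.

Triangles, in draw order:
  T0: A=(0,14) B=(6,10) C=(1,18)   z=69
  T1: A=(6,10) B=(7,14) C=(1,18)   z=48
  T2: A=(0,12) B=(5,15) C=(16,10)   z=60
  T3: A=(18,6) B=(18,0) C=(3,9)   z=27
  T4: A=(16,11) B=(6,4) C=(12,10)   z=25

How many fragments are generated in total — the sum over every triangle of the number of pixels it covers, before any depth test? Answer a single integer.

T0:
  2·area = 28
  edge (0, 14)→(6, 10): d=(6,-4) top-left  bias=+0
  edge (6, 10)→(1, 18): d=(-5,8) right/bottom  bias=-1
  edge (1, 18)→(0, 14): d=(-1,-4) top-left  bias=+0
    (2,5)@(5, 11): e=[2,3,23] → X
    (3,5)@(7, 11): e=[10,-13,31] → .
    (1,6)@(3, 13): e=[6,9,13] → X
    (2,6)@(5, 13): e=[14,-7,21] → .
    (0,7)@(1, 15): e=[10,15,3] → X
    (1,7)@(3, 15): e=[18,-1,11] → .
    (0,8)@(1, 17): e=[22,5,1] → X
    (1,8)@(3, 17): e=[30,-11,9] → .
  covered (4 px):
    . . . . . . . . .
    . . . . . . . . .
    . . . . . . . . .
    . . . . . . . . .
    . . . . . . . . .
    . . X . . . . . .
    . X . . . . . . .
    X . . . . . . . .
    X . . . . . . . .
T1:
  2·area = 28
  edge (6, 10)→(7, 14): d=(1,4) right/bottom  bias=-1
  edge (7, 14)→(1, 18): d=(-6,4) right/bottom  bias=-1
  edge (1, 18)→(6, 10): d=(5,-8) top-left  bias=+0
    (2,6)@(5, 13): e=[7,14,7] → X
    (3,6)@(7, 13): e=[-1,6,23] → .
    (1,7)@(3, 15): e=[17,10,1] → X
    (3,7)@(7, 15): e=[1,-6,33] → .
    (1,8)@(3, 17): e=[19,-2,11] → .
    (2,8)@(5, 17): e=[11,-10,27] → .
  covered (3 px):
    . . . . . . . . .
    . . . . . . . . .
    . . . . . . . . .
    . . . . . . . . .
    . . . . . . . . .
    . . . . . . . . .
    . . X . . . . . .
    . X X . . . . . .
    . . . . . . . . .
T2:
  2·area = 58  (B↔C swapped to make it positive)
  edge (0, 12)→(16, 10): d=(16,-2) top-left  bias=+0
  edge (16, 10)→(5, 15): d=(-11,5) right/bottom  bias=-1
  edge (5, 15)→(0, 12): d=(-5,-3) top-left  bias=+0
    (4,5)@(9, 11): e=[2,24,32] → X
    (5,5)@(11, 11): e=[6,14,38] → X
    (6,5)@(13, 11): e=[10,4,44] → X
    (7,5)@(15, 11): e=[14,-6,50] → .
    (1,6)@(3, 13): e=[22,32,4] → X
    (2,6)@(5, 13): e=[26,22,10] → X
    (3,6)@(7, 13): e=[30,12,16] → X
    (5,6)@(11, 13): e=[38,-8,28] → .
    (6,6)@(13, 13): e=[42,-18,34] → .
    (1,7)@(3, 15): e=[54,10,-6] → .
    (2,7)@(5, 15): e=[58,0,0] → .  [on edge]
    (3,7)@(7, 15): e=[62,-10,6] → .
  covered (7 px):
    . . . . . . . . .
    . . . . . . . . .
    . . . . . . . . .
    . . . . . . . . .
    . . . . . . . . .
    . . . . X X X . .
    . X X X X . . . .
    . . . . . . . . .
    . . . . . . . . .
T3:
  2·area = 90  (B↔C swapped to make it positive)
  edge (18, 6)→(3, 9): d=(-15,3) right/bottom  bias=-1
  edge (3, 9)→(18, 0): d=(15,-9) top-left  bias=+0
  edge (18, 0)→(18, 6): d=(0,6) right/bottom  bias=-1
    (8,0)@(17, 1): e=[78,6,6] → X
    (6,1)@(13, 3): e=[60,0,30] → X  [on edge]
    (7,1)@(15, 3): e=[54,18,18] → X
    (5,2)@(11, 5): e=[36,12,42] → X
    (3,3)@(7, 7): e=[18,6,66] → X
    (4,3)@(9, 7): e=[12,24,54] → X
    (6,3)@(13, 7): e=[0,60,30] → .  [on edge]
    (7,3)@(15, 7): e=[-6,78,18] → .
    (8,3)@(17, 7): e=[-12,96,6] → .
    (1,4)@(3, 9): e=[0,0,90] → .  [on edge]
    (3,4)@(7, 9): e=[-12,36,66] → .
    (4,4)@(9, 9): e=[-18,54,54] → .
  covered (11 px):
    . . . . . . . . X
    . . . . . . X X X
    . . . . . X X X X
    . . . X X X . . .
    . . . . . . . . .
    . . . . . . . . .
    . . . . . . . . .
    . . . . . . . . .
    . . . . . . . . .
T4:
  2·area = 18  (B↔C swapped to make it positive)
  edge (16, 11)→(12, 10): d=(-4,-1) top-left  bias=+0
  edge (12, 10)→(6, 4): d=(-6,-6) top-left  bias=+0
  edge (6, 4)→(16, 11): d=(10,7) right/bottom  bias=-1
    (1,0)@(3, 1): e=[27,0,-9] → .  [on edge]
    (2,1)@(5, 3): e=[21,0,-3] → .  [on edge]
    (3,2)@(7, 5): e=[15,0,3] → X  [on edge]
    (4,2)@(9, 5): e=[17,12,-11] → .
    (3,3)@(7, 7): e=[7,-12,23] → .
    (4,3)@(9, 7): e=[9,0,9] → X  [on edge]
    (5,3)@(11, 7): e=[11,12,-5] → .
    (4,4)@(9, 9): e=[1,-12,29] → .
    (5,4)@(11, 9): e=[3,0,15] → X  [on edge]
    (6,4)@(13, 9): e=[5,12,1] → X
    (7,4)@(15, 9): e=[7,24,-13] → .
    (5,5)@(11, 11): e=[-5,-12,35] → .
    (6,5)@(13, 11): e=[-3,0,21] → .  [on edge]
    (7,6)@(15, 13): e=[-9,0,27] → .  [on edge]
    (8,7)@(17, 15): e=[-15,0,33] → .  [on edge]
  covered (4 px):
    . . . . . . . . .
    . . . . . . . . .
    . . . X . . . . .
    . . . . X . . . .
    . . . . . X X . .
    . . . . . . . . .
    . . . . . . . . .
    . . . . . . . . .
    . . . . . . . . .

Answer: 29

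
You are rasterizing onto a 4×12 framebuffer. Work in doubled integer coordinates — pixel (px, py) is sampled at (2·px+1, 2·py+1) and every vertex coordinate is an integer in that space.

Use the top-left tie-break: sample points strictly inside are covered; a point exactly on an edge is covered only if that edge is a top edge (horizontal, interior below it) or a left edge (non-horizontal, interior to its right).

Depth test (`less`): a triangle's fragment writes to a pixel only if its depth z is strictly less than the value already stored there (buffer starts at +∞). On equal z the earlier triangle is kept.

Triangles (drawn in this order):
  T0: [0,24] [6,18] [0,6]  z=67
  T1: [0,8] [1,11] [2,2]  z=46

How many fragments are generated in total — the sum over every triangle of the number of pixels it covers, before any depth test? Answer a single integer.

T0:
  2·area = 108  (B↔C swapped to make it positive)
  edge (0, 24)→(0, 6): d=(0,-18) top-left  bias=+0
  edge (0, 6)→(6, 18): d=(6,12) right/bottom  bias=-1
  edge (6, 18)→(0, 24): d=(-6,6) right/bottom  bias=-1
    (0,4)@(1, 9): e=[18,6,84] → X
    (1,4)@(3, 9): e=[54,-18,72] → .
    (0,5)@(1, 11): e=[18,18,72] → X
    (1,5)@(3, 11): e=[54,-6,60] → .
    (0,6)@(1, 13): e=[18,30,60] → X
    (1,6)@(3, 13): e=[54,6,48] → X
    (2,6)@(5, 13): e=[90,-18,36] → .
    (0,7)@(1, 15): e=[18,42,48] → X
    (2,7)@(5, 15): e=[90,-6,24] → .
    (0,8)@(1, 17): e=[18,54,36] → X
    (2,8)@(5, 17): e=[90,6,12] → X
    (3,8)@(7, 17): e=[126,-18,0] → .  [on edge]
    (2,9)@(5, 19): e=[90,18,0] → .  [on edge]
    (1,10)@(3, 21): e=[54,54,0] → .  [on edge]
    (0,11)@(1, 23): e=[18,90,0] → .  [on edge]
  covered (12 px):
    . . . .
    . . . .
    . . . .
    . . . .
    X . . .
    X . . .
    X X . .
    X X . .
    X X X .
    X X . .
    X . . .
    . . . .
T1:
  2·area = 12  (B↔C swapped to make it positive)
  edge (0, 8)→(2, 2): d=(2,-6) top-left  bias=+0
  edge (2, 2)→(1, 11): d=(-1,9) right/bottom  bias=-1
  edge (1, 11)→(0, 8): d=(-1,-3) top-left  bias=+0
    (0,2)@(1, 5): e=[0,6,6] → X  [on edge]
    (1,2)@(3, 5): e=[12,-12,12] → .
    (0,3)@(1, 7): e=[4,4,4] → X
    (1,3)@(3, 7): e=[16,-14,10] → .
    (0,4)@(1, 9): e=[8,2,2] → X
    (1,4)@(3, 9): e=[20,-16,8] → .
    (0,5)@(1, 11): e=[12,0,0] → .  [on edge]
    (1,8)@(3, 17): e=[36,-24,0] → .  [on edge]
    (2,11)@(5, 23): e=[60,-48,0] → .  [on edge]
  covered (3 px):
    . . . .
    . . . .
    X . . .
    X . . .
    X . . .
    . . . .
    . . . .
    . . . .
    . . . .
    . . . .
    . . . .
    . . . .

Final: 15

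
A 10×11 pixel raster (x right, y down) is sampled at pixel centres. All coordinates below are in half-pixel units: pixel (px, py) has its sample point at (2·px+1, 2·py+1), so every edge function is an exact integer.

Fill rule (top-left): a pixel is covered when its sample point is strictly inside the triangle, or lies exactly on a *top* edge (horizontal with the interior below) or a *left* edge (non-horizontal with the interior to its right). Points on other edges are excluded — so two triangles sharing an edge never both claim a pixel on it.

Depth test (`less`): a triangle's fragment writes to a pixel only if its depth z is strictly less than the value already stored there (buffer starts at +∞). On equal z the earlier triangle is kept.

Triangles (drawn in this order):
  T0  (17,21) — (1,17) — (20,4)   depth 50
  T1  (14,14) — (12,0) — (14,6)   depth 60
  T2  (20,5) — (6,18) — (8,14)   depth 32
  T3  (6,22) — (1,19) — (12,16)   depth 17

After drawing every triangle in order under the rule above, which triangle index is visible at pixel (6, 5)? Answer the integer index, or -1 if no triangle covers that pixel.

T0:
  2·area = 284
  edge (17, 21)→(1, 17): d=(-16,-4) top-left  bias=+0
  edge (1, 17)→(20, 4): d=(19,-13) top-left  bias=+0
  edge (20, 4)→(17, 21): d=(-3,17) right/bottom  bias=-1
    (9,2)@(19, 5): e=[264,6,14] → X
    (8,3)@(17, 7): e=[224,18,42] → X
    (6,4)@(13, 9): e=[176,4,104] → X
    (7,4)@(15, 9): e=[184,30,70] → X
    (5,5)@(11, 11): e=[136,16,132] → X
    (9,5)@(19, 11): e=[168,120,-4] → .
    (3,6)@(7, 13): e=[88,2,194] → X
    (4,6)@(9, 13): e=[96,28,160] → X
    (9,6)@(19, 13): e=[136,158,-10] → .
    (2,7)@(5, 15): e=[48,14,222] → X
    (9,7)@(19, 15): e=[104,196,-16] → .
    (0,8)@(1, 17): e=[0,0,284] → X  [on edge]
    (4,9)@(9, 19): e=[0,142,142] → X  [on edge]
    (8,10)@(17, 21): e=[0,284,0] → .  [on edge]
  covered (38 px):
    . . . . . . . . . .
    . . . . . . . . . .
    . . . . . . . . . X
    . . . . . . . . X X
    . . . . . . X X X X
    . . . . . X X X X .
    . . . X X X X X X .
    . . X X X X X X X .
    X X X X X X X X X .
    . . . . X X X X X .
    . . . . . . . . . .
T1:
  2·area = 16
  edge (14, 14)→(12, 0): d=(-2,-14) top-left  bias=+0
  edge (12, 0)→(14, 6): d=(2,6) right/bottom  bias=-1
  edge (14, 6)→(14, 14): d=(0,8) right/bottom  bias=-1
    (6,1)@(13, 3): e=[8,0,8] → .  [on edge]
    (6,2)@(13, 5): e=[4,4,8] → X
    (7,2)@(15, 5): e=[32,-8,-8] → .
    (6,3)@(13, 7): e=[0,8,8] → X  [on edge]
    (7,3)@(15, 7): e=[28,-4,-8] → .
    (6,4)@(13, 9): e=[-4,12,8] → .
    (7,4)@(15, 9): e=[24,0,-8] → .  [on edge]
    (8,7)@(17, 15): e=[40,0,-24] → .  [on edge]
    (7,10)@(15, 21): e=[0,24,-8] → .  [on edge]
    (9,10)@(19, 21): e=[56,0,-40] → .  [on edge]
  covered (2 px):
    . . . . . . . . . .
    . . . . . . . . . .
    . . . . . . X . . .
    . . . . . . X . . .
    . . . . . . . . . .
    . . . . . . . . . .
    . . . . . . . . . .
    . . . . . . . . . .
    . . . . . . . . . .
    . . . . . . . . . .
    . . . . . . . . . .
T2:
  2·area = 30
  edge (20, 5)→(6, 18): d=(-14,13) right/bottom  bias=-1
  edge (6, 18)→(8, 14): d=(2,-4) top-left  bias=+0
  edge (8, 14)→(20, 5): d=(12,-9) top-left  bias=+0
    (7,4)@(15, 9): e=[9,18,3] → X
    (8,4)@(17, 9): e=[-17,26,21] → .
    (6,5)@(13, 11): e=[7,14,9] → X
    (7,5)@(15, 11): e=[-19,22,27] → .
    (5,6)@(11, 13): e=[5,10,15] → X
    (6,6)@(13, 13): e=[-21,18,33] → .
    (4,7)@(9, 15): e=[3,6,21] → X
    (5,7)@(11, 15): e=[-23,14,39] → .
    (3,8)@(7, 17): e=[1,2,27] → X
    (4,8)@(9, 17): e=[-25,10,45] → .
    (3,9)@(7, 19): e=[-27,6,51] → .
  covered (5 px):
    . . . . . . . . . .
    . . . . . . . . . .
    . . . . . . . . . .
    . . . . . . . . . .
    . . . . . . . X . .
    . . . . . . X . . .
    . . . . . X . . . .
    . . . . X . . . . .
    . . . X . . . . . .
    . . . . . . . . . .
    . . . . . . . . . .
T3:
  2·area = 48
  edge (6, 22)→(1, 19): d=(-5,-3) top-left  bias=+0
  edge (1, 19)→(12, 16): d=(11,-3) top-left  bias=+0
  edge (12, 16)→(6, 22): d=(-6,6) right/bottom  bias=-1
    (9,4)@(19, 9): e=[104,-56,0] → .  [on edge]
    (8,5)@(17, 11): e=[88,-40,0] → .  [on edge]
    (7,6)@(15, 13): e=[72,-24,0] → .  [on edge]
    (6,7)@(13, 15): e=[56,-8,0] → .  [on edge]
    (4,8)@(9, 17): e=[34,2,12] → X
    (5,8)@(11, 17): e=[40,8,0] → .  [on edge]
    (0,9)@(1, 19): e=[0,0,48] → X  [on edge]
    (1,9)@(3, 19): e=[6,6,36] → X
    (2,9)@(5, 19): e=[12,12,24] → X
    (3,9)@(7, 19): e=[18,18,12] → X
    (4,9)@(9, 19): e=[24,24,0] → .  [on edge]
    (0,10)@(1, 21): e=[-10,22,36] → .
    (3,10)@(7, 21): e=[8,40,0] → .  [on edge]
  covered (6 px):
    . . . . . . . . . .
    . . . . . . . . . .
    . . . . . . . . . .
    . . . . . . . . . .
    . . . . . . . . . .
    . . . . . . . . . .
    . . . . . . . . . .
    . . . . . . . . . .
    . . . . X . . . . .
    X X X X . . . . . .
    . . X . . . . . . .

Z-buffer (winner per pixel, '.' = empty):
  . . . . . . . . . .
  . . . . . . . . . .
  . . . . . . 1 . . 0
  . . . . . . 1 . 0 0
  . . . . . . 0 2 0 0
  . . . . . 0 2 0 0 .
  . . . 0 0 2 0 0 0 .
  . . 0 0 2 0 0 0 0 .
  0 0 0 2 3 0 0 0 0 .
  3 3 3 3 0 0 0 0 0 .
  . . 3 . . . . . . .

Final: 2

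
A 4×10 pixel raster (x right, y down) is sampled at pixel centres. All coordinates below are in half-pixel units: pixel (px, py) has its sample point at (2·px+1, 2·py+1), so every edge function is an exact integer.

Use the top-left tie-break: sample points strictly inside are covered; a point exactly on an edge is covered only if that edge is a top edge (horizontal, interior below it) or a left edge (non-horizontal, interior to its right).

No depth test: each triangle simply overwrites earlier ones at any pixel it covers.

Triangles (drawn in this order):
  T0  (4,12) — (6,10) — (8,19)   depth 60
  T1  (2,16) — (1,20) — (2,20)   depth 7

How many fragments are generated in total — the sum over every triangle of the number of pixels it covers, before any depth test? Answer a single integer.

T0:
  2·area = 22
  edge (4, 12)→(6, 10): d=(2,-2) top-left  bias=+0
  edge (6, 10)→(8, 19): d=(2,9) right/bottom  bias=-1
  edge (8, 19)→(4, 12): d=(-4,-7) top-left  bias=+0
    (3,4)@(7, 9): e=[0,-11,33] → ·  [on edge]
    (2,5)@(5, 11): e=[0,11,11] → █  [on edge]
    (3,5)@(7, 11): e=[4,-7,25] → ·
    (1,6)@(3, 13): e=[0,33,-11] → ·  [on edge]
    (2,6)@(5, 13): e=[4,15,3] → █
    (3,6)@(7, 13): e=[8,-3,17] → ·
    (0,7)@(1, 15): e=[0,55,-33] → ·  [on edge]
    (2,7)@(5, 15): e=[8,19,-5] → ·
    (3,7)@(7, 15): e=[12,1,9] → █
    (3,8)@(7, 17): e=[16,5,1] → █
    (3,9)@(7, 19): e=[20,9,-7] → ·
  covered (4 px):
    · · · ·
    · · · ·
    · · · ·
    · · · ·
    · · · ·
    · · █ ·
    · · █ ·
    · · · █
    · · · █
    · · · ·
T1:
  2·area = 4  (B↔C swapped to make it positive)
  edge (2, 16)→(2, 20): d=(0,4) right/bottom  bias=-1
  edge (2, 20)→(1, 20): d=(-1,0) right/bottom  bias=-1
  edge (1, 20)→(2, 16): d=(1,-4) top-left  bias=+0
  covered (0 px):
    · · · ·
    · · · ·
    · · · ·
    · · · ·
    · · · ·
    · · · ·
    · · · ·
    · · · ·
    · · · ·
    · · · ·

Answer: 4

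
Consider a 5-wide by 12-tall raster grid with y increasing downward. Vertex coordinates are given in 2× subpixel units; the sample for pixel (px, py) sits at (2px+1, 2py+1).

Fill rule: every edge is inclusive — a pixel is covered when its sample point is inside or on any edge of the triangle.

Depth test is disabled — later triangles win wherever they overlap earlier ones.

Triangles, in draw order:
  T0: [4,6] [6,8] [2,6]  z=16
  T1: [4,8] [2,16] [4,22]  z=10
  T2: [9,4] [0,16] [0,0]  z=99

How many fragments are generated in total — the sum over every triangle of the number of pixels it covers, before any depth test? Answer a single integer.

T0:
  2·area = 4
  edge (4, 6)→(6, 8): d=(2,2) inclusive
  edge (6, 8)→(2, 6): d=(-4,-2) inclusive
  edge (2, 6)→(4, 6): d=(2,0) inclusive
    (0,1)@(1, 3): e=[0,10,-6] → .  [on edge]
    (1,2)@(3, 5): e=[0,6,-2] → .  [on edge]
    (2,3)@(5, 7): e=[0,2,2] → X  [on edge]
    (3,3)@(7, 7): e=[-4,6,2] → .
    (2,4)@(5, 9): e=[4,-6,6] → .
    (3,4)@(7, 9): e=[0,-2,6] → .  [on edge]
    (4,5)@(9, 11): e=[0,-6,10] → .  [on edge]
  covered (1 px):
    . . . . .
    . . . . .
    . . . . .
    . . X . .
    . . . . .
    . . . . .
    . . . . .
    . . . . .
    . . . . .
    . . . . .
    . . . . .
    . . . . .
T1:
  2·area = 28  (B↔C swapped to make it positive)
  edge (4, 8)→(4, 22): d=(0,14) inclusive
  edge (4, 22)→(2, 16): d=(-2,-6) inclusive
  edge (2, 16)→(4, 8): d=(2,-8) inclusive
    (0,6)@(1, 13): e=[42,0,-14] → .  [on edge]
    (1,6)@(3, 13): e=[14,12,2] → X
    (2,6)@(5, 13): e=[-14,24,18] → .
    (1,7)@(3, 15): e=[14,8,6] → X
    (2,7)@(5, 15): e=[-14,20,22] → .
    (1,8)@(3, 17): e=[14,4,10] → X
    (2,8)@(5, 17): e=[-14,16,26] → .
    (1,9)@(3, 19): e=[14,0,14] → X  [on edge]
    (2,9)@(5, 19): e=[-14,12,30] → .
    (1,10)@(3, 21): e=[14,-4,18] → .
  covered (4 px):
    . . . . .
    . . . . .
    . . . . .
    . . . . .
    . . . . .
    . . . . .
    . X . . .
    . X . . .
    . X . . .
    . X . . .
    . . . . .
    . . . . .
T2:
  2·area = 144
  edge (9, 4)→(0, 16): d=(-9,12) inclusive
  edge (0, 16)→(0, 0): d=(0,-16) inclusive
  edge (0, 0)→(9, 4): d=(9,4) inclusive
    (0,0)@(1, 1): e=[123,16,5] → X
    (1,0)@(3, 1): e=[99,48,-3] → .
    (0,1)@(1, 3): e=[105,16,23] → X
    (1,1)@(3, 3): e=[81,48,15] → X
    (2,1)@(5, 3): e=[57,80,7] → X
    (3,1)@(7, 3): e=[33,112,-1] → .
    (0,2)@(1, 5): e=[87,16,41] → X
    (3,2)@(7, 5): e=[15,112,17] → X
    (4,2)@(9, 5): e=[-9,144,9] → .
    (0,3)@(1, 7): e=[69,16,59] → X
    (3,3)@(7, 7): e=[-3,112,35] → .
    (0,4)@(1, 9): e=[51,16,77] → X
  covered (17 px):
    X . . . .
    X X X . .
    X X X X .
    X X X . .
    X X X . .
    X X . . .
    X . . . .
    . . . . .
    . . . . .
    . . . . .
    . . . . .
    . . . . .

Final: 22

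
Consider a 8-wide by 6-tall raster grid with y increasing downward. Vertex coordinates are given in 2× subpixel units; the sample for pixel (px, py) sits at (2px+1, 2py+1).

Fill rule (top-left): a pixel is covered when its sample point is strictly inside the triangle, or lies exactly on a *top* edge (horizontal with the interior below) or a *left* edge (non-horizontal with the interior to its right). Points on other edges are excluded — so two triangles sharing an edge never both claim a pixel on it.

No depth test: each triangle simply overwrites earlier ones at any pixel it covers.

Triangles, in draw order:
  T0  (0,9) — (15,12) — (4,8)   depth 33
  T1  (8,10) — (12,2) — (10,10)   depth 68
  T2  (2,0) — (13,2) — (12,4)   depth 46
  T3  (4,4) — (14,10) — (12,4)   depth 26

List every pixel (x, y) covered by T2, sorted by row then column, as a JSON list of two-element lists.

T0:
  2·area = 27  (B↔C swapped to make it positive)
  edge (0, 9)→(4, 8): d=(4,-1) top-left  bias=+0
  edge (4, 8)→(15, 12): d=(11,4) right/bottom  bias=-1
  edge (15, 12)→(0, 9): d=(-15,-3) top-left  bias=+0
    (0,4)@(1, 9): e=[1,23,3] → #
    (1,4)@(3, 9): e=[3,15,9] → #
    (2,4)@(5, 9): e=[5,7,15] → #
    (3,4)@(7, 9): e=[7,-1,21] → ·
    (0,5)@(1, 11): e=[9,45,-27] → ·
    (1,5)@(3, 11): e=[11,37,-21] → ·
    (2,5)@(5, 11): e=[13,29,-15] → ·
    (5,5)@(11, 11): e=[19,5,3] → #
    (6,5)@(13, 11): e=[21,-3,9] → ·
  covered (4 px):
    · · · · · · · ·
    · · · · · · · ·
    · · · · · · · ·
    · · · · · · · ·
    # # # · · · · ·
    · · · · · # · ·
T1:
  2·area = 16
  edge (8, 10)→(12, 2): d=(4,-8) top-left  bias=+0
  edge (12, 2)→(10, 10): d=(-2,8) right/bottom  bias=-1
  edge (10, 10)→(8, 10): d=(-2,0) right/bottom  bias=-1
    (5,2)@(11, 5): e=[4,2,10] → #
    (6,2)@(13, 5): e=[20,-14,10] → ·
    (5,3)@(11, 7): e=[12,-2,6] → ·
    (4,4)@(9, 9): e=[4,10,2] → #
    (5,4)@(11, 9): e=[20,-6,2] → ·
    (4,5)@(9, 11): e=[12,6,-2] → ·
  covered (2 px):
    · · · · · · · ·
    · · · · · · · ·
    · · · · · # · ·
    · · · · · · · ·
    · · · · # · · ·
    · · · · · · · ·
T2:
  2·area = 24
  edge (2, 0)→(13, 2): d=(11,2) right/bottom  bias=-1
  edge (13, 2)→(12, 4): d=(-1,2) right/bottom  bias=-1
  edge (12, 4)→(2, 0): d=(-10,-4) top-left  bias=+0
    (2,0)@(5, 1): e=[5,17,2] → #
    (3,0)@(7, 1): e=[1,13,10] → #
    (4,0)@(9, 1): e=[-3,9,18] → ·
    (2,1)@(5, 3): e=[27,15,-18] → ·
    (3,1)@(7, 3): e=[23,11,-10] → ·
    (5,1)@(11, 3): e=[15,3,6] → #
    (6,1)@(13, 3): e=[11,-1,14] → ·
    (5,2)@(11, 5): e=[37,1,-14] → ·
  covered (3 px):
    · · # # · · · ·
    · · · · · # · ·
    · · · · · · · ·
    · · · · · · · ·
    · · · · · · · ·
    · · · · · · · ·
T3:
  2·area = 48  (B↔C swapped to make it positive)
  edge (4, 4)→(12, 4): d=(8,0) top-left  bias=+0
  edge (12, 4)→(14, 10): d=(2,6) right/bottom  bias=-1
  edge (14, 10)→(4, 4): d=(-10,-6) top-left  bias=+0
    (5,0)@(11, 1): e=[-24,0,72] → ·  [on edge]
    (3,2)@(7, 5): e=[8,32,8] → #
    (4,2)@(9, 5): e=[8,20,20] → #
    (5,2)@(11, 5): e=[8,8,32] → #
    (6,2)@(13, 5): e=[8,-4,44] → ·
    (3,3)@(7, 7): e=[24,36,-12] → ·
    (4,3)@(9, 7): e=[24,24,0] → #  [on edge]
    (6,3)@(13, 7): e=[24,0,24] → ·  [on edge]
    (4,4)@(9, 9): e=[40,28,-20] → ·
    (5,4)@(11, 9): e=[40,16,-8] → ·
    (6,4)@(13, 9): e=[40,4,4] → #
    (7,4)@(15, 9): e=[40,-8,16] → ·
  covered (6 px):
    · · · · · · · ·
    · · · · · · · ·
    · · · # # # · ·
    · · · · # # · ·
    · · · · · · # ·
    · · · · · · · ·

Result: [[2,0],[3,0],[5,1]]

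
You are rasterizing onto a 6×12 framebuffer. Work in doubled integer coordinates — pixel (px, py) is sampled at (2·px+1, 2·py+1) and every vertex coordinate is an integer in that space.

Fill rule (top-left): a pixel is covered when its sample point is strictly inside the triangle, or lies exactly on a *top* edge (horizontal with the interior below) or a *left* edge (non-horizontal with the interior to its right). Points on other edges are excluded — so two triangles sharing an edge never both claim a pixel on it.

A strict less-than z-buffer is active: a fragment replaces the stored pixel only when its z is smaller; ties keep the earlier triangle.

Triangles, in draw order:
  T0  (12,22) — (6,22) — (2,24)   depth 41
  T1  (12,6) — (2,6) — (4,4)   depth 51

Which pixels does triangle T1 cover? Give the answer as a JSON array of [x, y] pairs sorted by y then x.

T0:
  2·area = 12  (B↔C swapped to make it positive)
  edge (12, 22)→(2, 24): d=(-10,2) right/bottom  bias=-1
  edge (2, 24)→(6, 22): d=(4,-2) top-left  bias=+0
  edge (6, 22)→(12, 22): d=(6,0) top-left  bias=+0
    (2,11)@(5, 23): e=[4,2,6] → █
    (3,11)@(7, 23): e=[0,6,6] → ·  [on edge]
  covered (1 px):
    · · · · · ·
    · · · · · ·
    · · · · · ·
    · · · · · ·
    · · · · · ·
    · · · · · ·
    · · · · · ·
    · · · · · ·
    · · · · · ·
    · · · · · ·
    · · · · · ·
    · · █ · · ·
T1:
  2·area = 20
  edge (12, 6)→(2, 6): d=(-10,0) right/bottom  bias=-1
  edge (2, 6)→(4, 4): d=(2,-2) top-left  bias=+0
  edge (4, 4)→(12, 6): d=(8,2) right/bottom  bias=-1
    (3,0)@(7, 1): e=[50,0,-30] → ·  [on edge]
    (2,1)@(5, 3): e=[30,0,-10] → ·  [on edge]
    (1,2)@(3, 5): e=[10,0,10] → █  [on edge]
    (2,2)@(5, 5): e=[10,4,6] → █
    (3,2)@(7, 5): e=[10,8,2] → █
    (4,2)@(9, 5): e=[10,12,-2] → ·
    (0,3)@(1, 7): e=[-10,0,30] → ·  [on edge]
    (1,3)@(3, 7): e=[-10,4,26] → ·
    (2,3)@(5, 7): e=[-10,8,22] → ·
    (3,3)@(7, 7): e=[-10,12,18] → ·
  covered (3 px):
    · · · · · ·
    · · · · · ·
    · █ █ █ · ·
    · · · · · ·
    · · · · · ·
    · · · · · ·
    · · · · · ·
    · · · · · ·
    · · · · · ·
    · · · · · ·
    · · · · · ·
    · · · · · ·

Final: [[1,2],[2,2],[3,2]]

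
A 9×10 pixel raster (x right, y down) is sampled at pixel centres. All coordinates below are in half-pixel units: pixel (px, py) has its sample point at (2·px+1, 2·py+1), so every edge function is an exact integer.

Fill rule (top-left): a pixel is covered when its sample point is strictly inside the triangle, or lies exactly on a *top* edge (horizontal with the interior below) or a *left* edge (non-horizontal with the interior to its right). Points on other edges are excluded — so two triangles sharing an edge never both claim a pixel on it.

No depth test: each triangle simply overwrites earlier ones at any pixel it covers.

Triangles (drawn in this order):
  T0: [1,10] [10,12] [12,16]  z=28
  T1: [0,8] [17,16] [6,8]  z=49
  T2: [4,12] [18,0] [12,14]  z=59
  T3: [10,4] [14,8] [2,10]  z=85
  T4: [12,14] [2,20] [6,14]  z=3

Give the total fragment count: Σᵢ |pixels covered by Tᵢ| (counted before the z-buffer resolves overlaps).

T0:
  2·area = 32
  edge (1, 10)→(10, 12): d=(9,2) right/bottom  bias=-1
  edge (10, 12)→(12, 16): d=(2,4) right/bottom  bias=-1
  edge (12, 16)→(1, 10): d=(-11,-6) top-left  bias=+0
    (1,5)@(3, 11): e=[5,26,1] → █
    (2,5)@(5, 11): e=[1,18,13] → █
    (3,5)@(7, 11): e=[-3,10,25] → ·
    (1,6)@(3, 13): e=[23,30,-21] → ·
    (2,6)@(5, 13): e=[19,22,-9] → ·
    (3,6)@(7, 13): e=[15,14,3] → █
    (4,6)@(9, 13): e=[11,6,15] → █
    (5,6)@(11, 13): e=[7,-2,27] → ·
    (3,7)@(7, 15): e=[33,18,-19] → ·
    (4,7)@(9, 15): e=[29,10,-7] → ·
    (5,7)@(11, 15): e=[25,2,5] → █
    (6,7)@(13, 15): e=[21,-6,17] → ·
  covered (5 px):
    · · · · · · · · ·
    · · · · · · · · ·
    · · · · · · · · ·
    · · · · · · · · ·
    · · · · · · · · ·
    · █ █ · · · · · ·
    · · · █ █ · · · ·
    · · · · · █ · · ·
    · · · · · · · · ·
    · · · · · · · · ·
T1:
  2·area = 48  (B↔C swapped to make it positive)
  edge (0, 8)→(6, 8): d=(6,0) top-left  bias=+0
  edge (6, 8)→(17, 16): d=(11,8) right/bottom  bias=-1
  edge (17, 16)→(0, 8): d=(-17,-8) top-left  bias=+0
    (1,4)@(3, 9): e=[6,35,7] → █
    (2,4)@(5, 9): e=[6,19,23] → █
    (3,4)@(7, 9): e=[6,3,39] → █
    (4,4)@(9, 9): e=[6,-13,55] → ·
    (1,5)@(3, 11): e=[18,57,-27] → ·
    (2,5)@(5, 11): e=[18,41,-11] → ·
    (3,5)@(7, 11): e=[18,25,5] → █
    (4,5)@(9, 11): e=[18,9,21] → █
    (5,5)@(11, 11): e=[18,-7,37] → ·
    (3,6)@(7, 13): e=[30,47,-29] → ·
    (4,6)@(9, 13): e=[30,31,-13] → ·
    (5,6)@(11, 13): e=[30,15,3] → █
  covered (7 px):
    · · · · · · · · ·
    · · · · · · · · ·
    · · · · · · · · ·
    · · · · · · · · ·
    · █ █ █ · · · · ·
    · · · █ █ · · · ·
    · · · · · █ · · ·
    · · · · · · · █ ·
    · · · · · · · · ·
    · · · · · · · · ·
T2:
  2·area = 124
  edge (4, 12)→(18, 0): d=(14,-12) top-left  bias=+0
  edge (18, 0)→(12, 14): d=(-6,14) right/bottom  bias=-1
  edge (12, 14)→(4, 12): d=(-8,-2) top-left  bias=+0
    (8,0)@(17, 1): e=[2,8,114] → █
    (7,1)@(15, 3): e=[6,24,94] → █
    (8,1)@(17, 3): e=[30,-4,98] → ·
    (6,2)@(13, 5): e=[10,40,74] → █
    (8,2)@(17, 5): e=[58,-16,82] → ·
    (5,3)@(11, 7): e=[14,56,54] → █
    (7,3)@(15, 7): e=[62,0,62] → ·  [on edge]
    (4,4)@(9, 9): e=[18,72,34] → █
    (7,4)@(15, 9): e=[90,-12,46] → ·
    (3,5)@(7, 11): e=[22,88,14] → █
    (7,5)@(15, 11): e=[118,-24,30] → ·
    (3,6)@(7, 13): e=[50,76,-2] → ·
  covered (15 px):
    · · · · · · · · █
    · · · · · · · █ ·
    · · · · · · █ █ ·
    · · · · · █ █ · ·
    · · · · █ █ █ · ·
    · · · █ █ █ █ · ·
    · · · · █ █ · · ·
    · · · · · · · · ·
    · · · · · · · · ·
    · · · · · · · · ·
T3:
  2·area = 56
  edge (10, 4)→(14, 8): d=(4,4) right/bottom  bias=-1
  edge (14, 8)→(2, 10): d=(-12,2) right/bottom  bias=-1
  edge (2, 10)→(10, 4): d=(8,-6) top-left  bias=+0
    (3,0)@(7, 1): e=[0,98,-42] → ·  [on edge]
    (4,1)@(9, 3): e=[0,70,-14] → ·  [on edge]
    (4,2)@(9, 5): e=[8,46,2] → █
    (5,2)@(11, 5): e=[0,42,14] → ·  [on edge]
    (3,3)@(7, 7): e=[24,26,6] → █
    (5,3)@(11, 7): e=[8,18,30] → █
    (6,3)@(13, 7): e=[0,14,42] → ·  [on edge]
    (2,4)@(5, 9): e=[40,6,10] → █
    (4,4)@(9, 9): e=[24,-2,34] → ·
    (5,4)@(11, 9): e=[16,-6,46] → ·
    (7,4)@(15, 9): e=[0,-14,70] → ·  [on edge]
    (2,5)@(5, 11): e=[48,-18,26] → ·
    (8,5)@(17, 11): e=[0,-42,98] → ·  [on edge]
  covered (6 px):
    · · · · · · · · ·
    · · · · · · · · ·
    · · · · █ · · · ·
    · · · █ █ █ · · ·
    · · █ █ · · · · ·
    · · · · · · · · ·
    · · · · · · · · ·
    · · · · · · · · ·
    · · · · · · · · ·
    · · · · · · · · ·
T4:
  2·area = 36
  edge (12, 14)→(2, 20): d=(-10,6) right/bottom  bias=-1
  edge (2, 20)→(6, 14): d=(4,-6) top-left  bias=+0
  edge (6, 14)→(12, 14): d=(6,0) top-left  bias=+0
    (8,5)@(17, 11): e=[0,54,-18] → ·  [on edge]
    (3,7)@(7, 15): e=[20,10,6] → █
    (4,7)@(9, 15): e=[8,22,6] → █
    (5,7)@(11, 15): e=[-4,34,6] → ·
    (2,8)@(5, 17): e=[12,6,18] → █
    (3,8)@(7, 17): e=[0,18,18] → ·  [on edge]
    (4,8)@(9, 17): e=[-12,30,18] → ·
    (1,9)@(3, 19): e=[4,2,30] → █
    (2,9)@(5, 19): e=[-8,14,30] → ·
  covered (4 px):
    · · · · · · · · ·
    · · · · · · · · ·
    · · · · · · · · ·
    · · · · · · · · ·
    · · · · · · · · ·
    · · · · · · · · ·
    · · · · · · · · ·
    · · · █ █ · · · ·
    · · █ · · · · · ·
    · █ · · · · · · ·

Answer: 37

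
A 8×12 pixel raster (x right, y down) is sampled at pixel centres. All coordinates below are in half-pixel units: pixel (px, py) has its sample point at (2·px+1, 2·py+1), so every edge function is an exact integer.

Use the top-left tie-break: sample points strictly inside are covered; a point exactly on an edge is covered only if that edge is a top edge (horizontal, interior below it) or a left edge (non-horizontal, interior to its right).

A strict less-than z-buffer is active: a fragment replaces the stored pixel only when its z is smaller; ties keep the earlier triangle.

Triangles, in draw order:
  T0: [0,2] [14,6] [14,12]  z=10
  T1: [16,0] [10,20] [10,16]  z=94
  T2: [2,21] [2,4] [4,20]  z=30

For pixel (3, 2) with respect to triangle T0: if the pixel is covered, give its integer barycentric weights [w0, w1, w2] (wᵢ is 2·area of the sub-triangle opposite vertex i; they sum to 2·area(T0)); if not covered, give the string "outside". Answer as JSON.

T0:
  2·area = 84
  edge (0, 2)→(14, 6): d=(14,4) right/bottom  bias=-1
  edge (14, 6)→(14, 12): d=(0,6) right/bottom  bias=-1
  edge (14, 12)→(0, 2): d=(-14,-10) top-left  bias=+0
    (1,1)@(3, 3): e=[2,66,16] → #
    (2,1)@(5, 3): e=[-6,54,36] → ·
    (1,2)@(3, 5): e=[30,66,-12] → ·
    (2,2)@(5, 5): e=[22,54,8] → #
    (3,2)@(7, 5): e=[14,42,28] → #
    (4,2)@(9, 5): e=[6,30,48] → #
    (5,2)@(11, 5): e=[-2,18,68] → ·
    (2,3)@(5, 7): e=[50,54,-20] → ·
    (3,3)@(7, 7): e=[42,42,0] → #  [on edge]
    (5,3)@(11, 7): e=[26,18,40] → #
    (6,3)@(13, 7): e=[18,6,60] → #
    (7,3)@(15, 7): e=[10,-6,80] → ·
  covered (11 px):
    · · · · · · · ·
    · # · · · · · ·
    · · # # # · · ·
    · · · # # # # ·
    · · · · · # # ·
    · · · · · · # ·
    · · · · · · · ·
    · · · · · · · ·
    · · · · · · · ·
    · · · · · · · ·
    · · · · · · · ·
    · · · · · · · ·
T1:
  2·area = 24
  edge (16, 0)→(10, 20): d=(-6,20) right/bottom  bias=-1
  edge (10, 20)→(10, 16): d=(0,-4) top-left  bias=+0
  edge (10, 16)→(16, 0): d=(6,-16) top-left  bias=+0
    (7,1)@(15, 3): e=[2,20,2] → #
    (7,2)@(15, 5): e=[-10,20,14] → ·
    (6,4)@(13, 9): e=[6,12,6] → #
    (7,4)@(15, 9): e=[-34,20,38] → ·
    (6,5)@(13, 11): e=[-6,12,18] → ·
    (5,7)@(11, 15): e=[10,4,10] → #
    (6,7)@(13, 15): e=[-30,12,42] → ·
    (5,8)@(11, 17): e=[-2,4,22] → ·
  covered (3 px):
    · · · · · · · ·
    · · · · · · · #
    · · · · · · · ·
    · · · · · · · ·
    · · · · · · # ·
    · · · · · · · ·
    · · · · · · · ·
    · · · · · # · ·
    · · · · · · · ·
    · · · · · · · ·
    · · · · · · · ·
    · · · · · · · ·
T2:
  2·area = 34
  edge (2, 21)→(2, 4): d=(0,-17) top-left  bias=+0
  edge (2, 4)→(4, 20): d=(2,16) right/bottom  bias=-1
  edge (4, 20)→(2, 21): d=(-2,1) right/bottom  bias=-1
    (1,6)@(3, 13): e=[17,2,15] → #
    (2,6)@(5, 13): e=[51,-30,13] → ·
    (1,7)@(3, 15): e=[17,6,11] → #
    (2,7)@(5, 15): e=[51,-26,9] → ·
    (1,8)@(3, 17): e=[17,10,7] → #
    (2,8)@(5, 17): e=[51,-22,5] → ·
    (1,9)@(3, 19): e=[17,14,3] → #
    (2,9)@(5, 19): e=[51,-18,1] → ·
    (1,10)@(3, 21): e=[17,18,-1] → ·
  covered (4 px):
    · · · · · · · ·
    · · · · · · · ·
    · · · · · · · ·
    · · · · · · · ·
    · · · · · · · ·
    · · · · · · · ·
    · # · · · · · ·
    · # · · · · · ·
    · # · · · · · ·
    · # · · · · · ·
    · · · · · · · ·
    · · · · · · · ·

Answer: [42,28,14]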